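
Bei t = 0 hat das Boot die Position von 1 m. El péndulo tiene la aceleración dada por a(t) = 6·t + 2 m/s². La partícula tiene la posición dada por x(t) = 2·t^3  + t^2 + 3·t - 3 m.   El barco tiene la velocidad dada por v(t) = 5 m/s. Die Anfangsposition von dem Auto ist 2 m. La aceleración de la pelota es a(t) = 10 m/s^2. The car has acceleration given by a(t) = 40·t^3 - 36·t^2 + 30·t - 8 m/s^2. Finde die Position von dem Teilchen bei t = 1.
Aus der Gleichung für die Position x(t) = 2·t^3 + t^2 + 3·t - 3, setzen wir t = 1 ein und erhalten x = 3.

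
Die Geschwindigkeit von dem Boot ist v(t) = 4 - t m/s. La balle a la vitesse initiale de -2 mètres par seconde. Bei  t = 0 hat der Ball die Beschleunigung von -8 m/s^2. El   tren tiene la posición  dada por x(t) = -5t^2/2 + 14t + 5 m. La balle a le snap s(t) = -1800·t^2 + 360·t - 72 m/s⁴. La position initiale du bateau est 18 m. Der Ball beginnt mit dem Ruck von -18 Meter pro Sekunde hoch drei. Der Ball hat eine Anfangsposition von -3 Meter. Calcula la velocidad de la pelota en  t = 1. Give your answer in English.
Starting from snap s(t) = -1800·t^2 + 360·t - 72, we take 3 antiderivatives. Taking ∫s(t)dt and applying j(0) = -18, we find j(t) = -600·t^3 + 180·t^2 - 72·t - 18. Finding the integral of j(t) and using a(0) = -8: a(t) = -150·t^4 + 60·t^3 - 36·t^2 - 18·t - 8. Taking ∫a(t)dt and applying v(0) = -2, we find v(t) = -30·t^5 + 15·t^4 - 12·t^3 - 9·t^2 - 8·t - 2. From the given velocity equation v(t) = -30·t^5 + 15·t^4 - 12·t^3 - 9·t^2 - 8·t - 2, we substitute t = 1 to get v = -46.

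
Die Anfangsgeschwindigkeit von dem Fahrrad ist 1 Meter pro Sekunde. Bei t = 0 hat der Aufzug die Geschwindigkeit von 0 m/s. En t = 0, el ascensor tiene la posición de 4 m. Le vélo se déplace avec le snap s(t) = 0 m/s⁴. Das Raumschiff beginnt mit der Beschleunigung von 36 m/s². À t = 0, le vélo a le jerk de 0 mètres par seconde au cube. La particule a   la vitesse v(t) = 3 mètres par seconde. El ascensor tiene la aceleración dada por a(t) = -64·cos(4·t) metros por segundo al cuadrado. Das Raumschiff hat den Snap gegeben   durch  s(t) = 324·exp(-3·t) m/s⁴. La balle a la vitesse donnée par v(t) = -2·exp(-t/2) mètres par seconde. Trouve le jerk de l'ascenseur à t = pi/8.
En partant de l'accélération a(t) = -64·cos(4·t), nous prenons 1 dérivée. En prenant d/dt de a(t), nous trouvons j(t) = 256·sin(4·t). Nous avons le jerk j(t) = 256·sin(4·t). En substituant t = pi/8: j(pi/8) = 256.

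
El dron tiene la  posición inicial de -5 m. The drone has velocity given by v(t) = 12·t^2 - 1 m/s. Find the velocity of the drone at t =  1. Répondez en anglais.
Using v(t) = 12·t^2 - 1 and substituting t = 1, we find v = 11.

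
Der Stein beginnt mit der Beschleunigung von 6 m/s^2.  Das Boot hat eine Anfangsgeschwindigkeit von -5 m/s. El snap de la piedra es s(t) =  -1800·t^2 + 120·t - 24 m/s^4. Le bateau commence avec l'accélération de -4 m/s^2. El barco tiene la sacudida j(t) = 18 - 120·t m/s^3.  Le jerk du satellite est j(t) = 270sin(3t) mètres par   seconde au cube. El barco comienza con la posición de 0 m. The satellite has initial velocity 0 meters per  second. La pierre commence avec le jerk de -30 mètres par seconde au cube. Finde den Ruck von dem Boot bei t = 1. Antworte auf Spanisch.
Usando j(t) = 18 - 120·t y sustituyendo t = 1, encontramos j = -102.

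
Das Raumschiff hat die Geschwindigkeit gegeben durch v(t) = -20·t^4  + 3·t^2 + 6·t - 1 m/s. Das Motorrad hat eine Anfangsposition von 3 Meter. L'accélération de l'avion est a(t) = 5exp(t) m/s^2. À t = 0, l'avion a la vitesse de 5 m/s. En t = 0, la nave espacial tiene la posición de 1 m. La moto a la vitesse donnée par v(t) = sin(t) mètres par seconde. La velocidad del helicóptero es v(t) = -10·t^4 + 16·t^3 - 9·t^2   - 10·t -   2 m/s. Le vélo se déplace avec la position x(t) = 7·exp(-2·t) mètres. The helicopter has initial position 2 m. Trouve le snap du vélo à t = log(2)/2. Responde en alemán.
Ausgehend von der Position x(t) = 7·exp(-2·t), nehmen wir 4 Ableitungen. Durch Ableiten von der Position erhalten wir die Geschwindigkeit: v(t) = -14·exp(-2·t). Die Ableitung von der Geschwindigkeit ergibt die Beschleunigung: a(t) = 28·exp(-2·t). Mit d/dt von a(t) finden wir j(t) = -56·exp(-2·t). Mit d/dt von j(t) finden wir s(t) = 112·exp(-2·t). Wir haben den Snap s(t) = 112·exp(-2·t). Durch Einsetzen von t = log(2)/2: s(log(2)/2) = 56.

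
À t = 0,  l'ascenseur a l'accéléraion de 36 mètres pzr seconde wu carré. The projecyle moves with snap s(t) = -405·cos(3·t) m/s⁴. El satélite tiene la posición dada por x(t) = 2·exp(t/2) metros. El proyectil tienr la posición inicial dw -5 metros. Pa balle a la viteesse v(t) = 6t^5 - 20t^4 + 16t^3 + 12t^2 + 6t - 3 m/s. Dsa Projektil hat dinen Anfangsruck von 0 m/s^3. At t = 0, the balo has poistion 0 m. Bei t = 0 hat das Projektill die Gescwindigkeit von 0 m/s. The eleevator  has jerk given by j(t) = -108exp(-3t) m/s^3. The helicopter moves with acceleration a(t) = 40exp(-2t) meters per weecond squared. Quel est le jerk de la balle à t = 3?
En partant de la vitesse v(t) = 6·t^5 - 20·t^4 + 16·t^3 + 12·t^2 + 6·t - 3, nous prenons 2 dérivées. En prenant d/dt de v(t), nous trouvons a(t) = 30·t^4 - 80·t^3 + 48·t^2 + 24·t + 6. En prenant d/dt de a(t), nous trouvons j(t) = 120·t^3 - 240·t^2 + 96·t + 24. En utilisant j(t) = 120·t^3 - 240·t^2 + 96·t + 24 et en substituant t = 3, nous trouvons j = 1392.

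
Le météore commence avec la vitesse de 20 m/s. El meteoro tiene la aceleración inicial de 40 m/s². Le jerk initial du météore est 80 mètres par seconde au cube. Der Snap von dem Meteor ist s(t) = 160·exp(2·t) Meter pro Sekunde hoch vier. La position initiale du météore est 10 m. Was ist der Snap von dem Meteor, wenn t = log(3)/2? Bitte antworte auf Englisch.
We have snap s(t) = 160·exp(2·t). Substituting t = log(3)/2: s(log(3)/2) = 480.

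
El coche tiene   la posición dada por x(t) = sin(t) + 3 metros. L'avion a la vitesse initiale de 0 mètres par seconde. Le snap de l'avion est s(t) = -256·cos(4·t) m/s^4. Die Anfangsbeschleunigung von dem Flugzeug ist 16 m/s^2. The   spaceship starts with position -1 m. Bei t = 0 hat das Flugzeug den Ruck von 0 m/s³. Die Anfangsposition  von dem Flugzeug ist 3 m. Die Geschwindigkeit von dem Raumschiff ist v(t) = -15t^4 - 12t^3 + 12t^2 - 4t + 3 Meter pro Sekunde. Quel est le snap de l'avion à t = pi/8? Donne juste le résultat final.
Le snap à t = pi/8 est s = 0.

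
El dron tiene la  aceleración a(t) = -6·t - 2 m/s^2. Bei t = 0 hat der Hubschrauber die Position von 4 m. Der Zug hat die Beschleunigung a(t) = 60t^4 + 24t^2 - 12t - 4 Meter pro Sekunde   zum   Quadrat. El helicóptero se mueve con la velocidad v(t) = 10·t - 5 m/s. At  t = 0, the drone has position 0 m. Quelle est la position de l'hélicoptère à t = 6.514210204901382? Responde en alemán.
Wir müssen unsere Gleichung für die Geschwindigkeit v(t) = 10·t - 5 1-mal integrieren. Das Integral von der Geschwindigkeit ist die Position. Mit x(0) = 4 erhalten wir x(t) = 5·t^2 - 5·t + 4. Wir haben die Position x(t) = 5·t^2 - 5·t + 4. Durch Einsetzen von t = 6.514210204901382: x(6.514210204901382) = 183.603621943700.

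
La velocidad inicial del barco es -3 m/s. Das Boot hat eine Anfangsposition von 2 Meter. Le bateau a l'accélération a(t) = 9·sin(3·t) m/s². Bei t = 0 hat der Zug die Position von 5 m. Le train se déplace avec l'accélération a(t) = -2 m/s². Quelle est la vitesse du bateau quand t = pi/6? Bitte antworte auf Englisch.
Starting from acceleration a(t) = 9·sin(3·t), we take 1 integral. The antiderivative of acceleration is velocity. Using v(0) = -3, we get v(t) = -3·cos(3·t). Using v(t) = -3·cos(3·t) and substituting t = pi/6, we find v = 0.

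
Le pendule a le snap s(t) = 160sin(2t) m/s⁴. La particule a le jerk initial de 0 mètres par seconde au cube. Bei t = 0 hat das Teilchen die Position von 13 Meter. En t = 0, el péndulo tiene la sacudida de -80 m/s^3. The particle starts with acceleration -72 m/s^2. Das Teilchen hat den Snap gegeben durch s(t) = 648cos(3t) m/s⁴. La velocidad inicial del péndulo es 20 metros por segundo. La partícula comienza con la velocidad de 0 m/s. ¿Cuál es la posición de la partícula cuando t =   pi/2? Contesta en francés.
En partant du snap s(t) = 648·cos(3·t), nous prenons 4 primitives. En prenant ∫s(t)dt et en appliquant j(0) = 0, nous trouvons j(t) = 216·sin(3·t). La primitive du jerk est l'accélération. En utilisant a(0) = -72, nous obtenons a(t) = -72·cos(3·t). L'intégrale de l'accélération, avec v(0) = 0, donne la vitesse: v(t) = -24·sin(3·t). En intégrant la vitesse et en utilisant la condition initiale x(0) = 13, nous obtenons x(t) = 8·cos(3·t) + 5. De l'équation de la position x(t) = 8·cos(3·t) + 5, nous substituons t = pi/2 pour obtenir x = 5.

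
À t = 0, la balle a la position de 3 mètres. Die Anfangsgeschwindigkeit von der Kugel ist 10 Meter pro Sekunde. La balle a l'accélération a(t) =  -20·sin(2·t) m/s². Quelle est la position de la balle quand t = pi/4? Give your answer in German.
Um dies zu lösen, müssen wir 2 Stammfunktionen unserer Gleichung für die Beschleunigung a(t) = -20·sin(2·t) finden. Die Stammfunktion von der Beschleunigung, mit v(0) = 10, ergibt die Geschwindigkeit: v(t) = 10·cos(2·t). Die Stammfunktion von der Geschwindigkeit ist die Position. Mit x(0) = 3 erhalten wir x(t) = 5·sin(2·t) + 3. Mit x(t) = 5·sin(2·t) + 3 und Einsetzen von t = pi/4, finden wir x = 8.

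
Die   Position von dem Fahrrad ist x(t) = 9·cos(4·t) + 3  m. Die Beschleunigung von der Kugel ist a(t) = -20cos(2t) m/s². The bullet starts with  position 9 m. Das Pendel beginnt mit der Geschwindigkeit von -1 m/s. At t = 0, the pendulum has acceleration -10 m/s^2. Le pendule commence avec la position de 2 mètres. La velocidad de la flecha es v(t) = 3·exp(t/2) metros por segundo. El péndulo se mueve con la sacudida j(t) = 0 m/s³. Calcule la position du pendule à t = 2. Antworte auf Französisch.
Nous devons intégrer notre équation du jerk j(t) = 0 3 fois. L'intégrale du jerk, avec a(0) = -10, donne l'accélération: a(t) = -10. En prenant ∫a(t)dt et en appliquant v(0) = -1, nous trouvons v(t) = -10·t - 1. En prenant ∫v(t)dt et en appliquant x(0) = 2, nous trouvons x(t) = -5·t^2 - t + 2. En utilisant x(t) = -5·t^2 - t + 2 et en substituant t = 2, nous trouvons x = -20.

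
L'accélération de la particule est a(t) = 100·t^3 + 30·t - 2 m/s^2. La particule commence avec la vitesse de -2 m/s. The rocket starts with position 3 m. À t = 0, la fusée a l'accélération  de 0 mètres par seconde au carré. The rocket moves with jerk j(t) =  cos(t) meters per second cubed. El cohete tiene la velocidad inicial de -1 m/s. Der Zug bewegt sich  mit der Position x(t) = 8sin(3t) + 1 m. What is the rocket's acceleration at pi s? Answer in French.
Nous devons intégrer notre équation du jerk j(t) = cos(t) 1 fois. La primitive du jerk est l'accélération. En utilisant a(0) = 0, nous obtenons a(t) = sin(t). Nous avons l'accélération a(t) = sin(t). En substituant t = pi: a(pi) = 0.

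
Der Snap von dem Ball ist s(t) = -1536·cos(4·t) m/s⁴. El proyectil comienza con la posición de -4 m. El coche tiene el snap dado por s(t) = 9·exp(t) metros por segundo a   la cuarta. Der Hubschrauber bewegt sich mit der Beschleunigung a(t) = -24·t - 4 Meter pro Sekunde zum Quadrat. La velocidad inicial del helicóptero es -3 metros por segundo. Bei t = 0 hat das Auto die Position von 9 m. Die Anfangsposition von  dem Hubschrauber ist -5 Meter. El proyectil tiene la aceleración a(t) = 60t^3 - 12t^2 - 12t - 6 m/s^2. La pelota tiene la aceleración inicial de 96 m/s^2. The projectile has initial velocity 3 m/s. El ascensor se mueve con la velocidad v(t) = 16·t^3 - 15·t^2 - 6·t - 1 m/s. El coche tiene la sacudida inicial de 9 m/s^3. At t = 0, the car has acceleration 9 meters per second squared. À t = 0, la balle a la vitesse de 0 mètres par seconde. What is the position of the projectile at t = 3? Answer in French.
Nous devons intégrer notre équation de l'accélération a(t) = 60·t^3 - 12·t^2 - 12·t - 6 2 fois. En prenant ∫a(t)dt et en appliquant v(0) = 3, nous trouvons v(t) = 15·t^4 - 4·t^3 - 6·t^2 - 6·t + 3. En intégrant la vitesse et en utilisant la condition initiale x(0) = -4, nous obtenons x(t) = 3·t^5 - t^4 - 2·t^3 - 3·t^2 + 3·t - 4. Nous avons la position x(t) = 3·t^5 - t^4 - 2·t^3 - 3·t^2 + 3·t - 4. En substituant t = 3: x(3) = 572.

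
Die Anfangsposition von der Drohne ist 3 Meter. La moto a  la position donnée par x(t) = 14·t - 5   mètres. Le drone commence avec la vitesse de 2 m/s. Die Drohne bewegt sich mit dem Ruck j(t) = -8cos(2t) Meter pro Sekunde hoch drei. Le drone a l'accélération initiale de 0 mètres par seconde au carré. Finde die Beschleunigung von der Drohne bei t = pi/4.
Wir müssen das Integral unserer Gleichung für den Ruck j(t) = -8·cos(2·t) 1-mal finden. Die Stammfunktion von dem Ruck, mit a(0) = 0, ergibt die Beschleunigung: a(t) = -4·sin(2·t). Wir haben die Beschleunigung a(t) = -4·sin(2·t). Durch Einsetzen von t = pi/4: a(pi/4) = -4.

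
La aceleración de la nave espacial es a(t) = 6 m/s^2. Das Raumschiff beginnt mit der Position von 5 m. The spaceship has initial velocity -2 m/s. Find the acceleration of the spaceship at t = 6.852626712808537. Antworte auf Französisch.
De l'équation de l'accélération a(t) = 6, nous substituons t = 6.852626712808537 pour obtenir a = 6.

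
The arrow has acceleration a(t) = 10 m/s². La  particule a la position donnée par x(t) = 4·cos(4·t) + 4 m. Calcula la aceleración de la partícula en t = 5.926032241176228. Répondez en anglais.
Starting from position x(t) = 4·cos(4·t) + 4, we take 2 derivatives. Taking d/dt of x(t), we find v(t) = -16·sin(4·t). Differentiating velocity, we get acceleration: a(t) = -64·cos(4·t). Using a(t) = -64·cos(4·t) and substituting t = 5.926032241176228, we find a = -9.06915033654407.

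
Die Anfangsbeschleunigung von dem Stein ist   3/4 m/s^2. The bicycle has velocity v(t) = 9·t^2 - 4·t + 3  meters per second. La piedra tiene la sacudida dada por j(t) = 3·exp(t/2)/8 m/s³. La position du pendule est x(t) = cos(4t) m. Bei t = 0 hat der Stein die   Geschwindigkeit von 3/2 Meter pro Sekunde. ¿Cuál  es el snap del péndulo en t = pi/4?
Partiendo de la posición x(t) = cos(4·t), tomamos 4 derivadas. La derivada de la posición da la velocidad: v(t) = -4·sin(4·t). La derivada de la velocidad da la aceleración: a(t) = -16·cos(4·t). La derivada de la aceleración da la sacudida: j(t) = 64·sin(4·t). Tomando d/dt de j(t), encontramos s(t) = 256·cos(4·t). Tenemos el snap s(t) = 256·cos(4·t). Sustituyendo t = pi/4: s(pi/4) = -256.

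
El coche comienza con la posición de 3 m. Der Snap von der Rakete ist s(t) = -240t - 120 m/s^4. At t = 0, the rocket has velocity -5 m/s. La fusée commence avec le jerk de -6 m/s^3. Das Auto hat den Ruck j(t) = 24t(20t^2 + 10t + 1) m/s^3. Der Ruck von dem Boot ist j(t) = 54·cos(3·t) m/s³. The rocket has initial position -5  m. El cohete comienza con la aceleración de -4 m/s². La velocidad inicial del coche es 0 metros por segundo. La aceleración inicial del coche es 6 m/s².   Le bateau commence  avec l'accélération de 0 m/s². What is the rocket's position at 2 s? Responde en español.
Partiendo del snap s(t) = -240·t - 120, tomamos 4 antiderivadas. Integrando el snap y usando la condición inicial j(0) = -6, obtenemos j(t) = -120·t^2 - 120·t - 6. La antiderivada de la sacudida, con a(0) = -4, da la aceleración: a(t) = -40·t^3 - 60·t^2 - 6·t - 4. La integral de la aceleración, con v(0) = -5, da la velocidad: v(t) = -10·t^4 - 20·t^3 - 3·t^2 - 4·t - 5. La integral de la velocidad es la posición. Usando x(0) = -5, obtenemos x(t) = -2·t^5 - 5·t^4 - t^3 - 2·t^2 - 5·t - 5. Tenemos la posición x(t) = -2·t^5 - 5·t^4 - t^3 - 2·t^2 - 5·t - 5. Sustituyendo t = 2: x(2) = -175.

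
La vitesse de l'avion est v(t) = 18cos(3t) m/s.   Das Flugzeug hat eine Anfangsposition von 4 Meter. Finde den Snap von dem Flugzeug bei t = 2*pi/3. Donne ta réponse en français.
Pour résoudre ceci, nous devons prendre 3 dérivées de notre équation de la vitesse v(t) = 18·cos(3·t). En dérivant la vitesse, nous obtenons l'accélération: a(t) = -54·sin(3·t). En prenant d/dt de a(t), nous trouvons j(t) = -162·cos(3·t). En dérivant le jerk, nous obtenons le snap: s(t) = 486·sin(3·t). En utilisant s(t) = 486·sin(3·t) et en substituant t = 2*pi/3, nous trouvons s = 0.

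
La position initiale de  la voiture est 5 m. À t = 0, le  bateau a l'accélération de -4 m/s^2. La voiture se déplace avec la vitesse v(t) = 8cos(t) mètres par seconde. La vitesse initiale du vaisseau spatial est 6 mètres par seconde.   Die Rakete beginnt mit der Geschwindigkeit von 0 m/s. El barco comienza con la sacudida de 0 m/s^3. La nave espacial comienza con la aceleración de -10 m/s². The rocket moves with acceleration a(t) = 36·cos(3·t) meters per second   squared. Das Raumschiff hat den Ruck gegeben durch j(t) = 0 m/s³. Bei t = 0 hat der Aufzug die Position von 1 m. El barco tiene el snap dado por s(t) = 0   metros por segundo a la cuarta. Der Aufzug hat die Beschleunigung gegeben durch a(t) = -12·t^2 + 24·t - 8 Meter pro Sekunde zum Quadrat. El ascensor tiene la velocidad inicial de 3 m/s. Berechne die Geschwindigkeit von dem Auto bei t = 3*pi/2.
Wir haben die Geschwindigkeit v(t) = 8·cos(t). Durch Einsetzen von t = 3*pi/2: v(3*pi/2) = 0.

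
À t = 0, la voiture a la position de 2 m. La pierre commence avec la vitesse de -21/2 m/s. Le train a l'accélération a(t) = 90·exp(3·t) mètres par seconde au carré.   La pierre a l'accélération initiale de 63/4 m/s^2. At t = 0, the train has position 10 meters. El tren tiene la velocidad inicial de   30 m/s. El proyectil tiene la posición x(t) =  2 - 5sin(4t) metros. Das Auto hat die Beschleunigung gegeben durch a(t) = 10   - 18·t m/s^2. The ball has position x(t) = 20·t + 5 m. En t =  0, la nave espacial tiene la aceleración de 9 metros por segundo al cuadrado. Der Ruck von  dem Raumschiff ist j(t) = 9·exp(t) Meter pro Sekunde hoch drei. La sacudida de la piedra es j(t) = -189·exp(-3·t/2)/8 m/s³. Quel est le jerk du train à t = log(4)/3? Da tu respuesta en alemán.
Wir müssen unsere Gleichung für die Beschleunigung a(t) = 90·exp(3·t) 1-mal ableiten. Durch Ableiten von der Beschleunigung erhalten wir den Ruck: j(t) = 270·exp(3·t). Aus der Gleichung für den Ruck j(t) = 270·exp(3·t), setzen wir t = log(4)/3 ein und erhalten j = 1080.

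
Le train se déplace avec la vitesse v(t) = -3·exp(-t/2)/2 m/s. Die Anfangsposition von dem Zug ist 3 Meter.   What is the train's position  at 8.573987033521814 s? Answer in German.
Ausgehend von der Geschwindigkeit v(t) = -3·exp(-t/2)/2, nehmen wir 1 Stammfunktion. Das Integral von der Geschwindigkeit ist die Position. Mit x(0) = 3 erhalten wir x(t) = 3·exp(-t/2). Aus der Gleichung für die Position x(t) = 3·exp(-t/2), setzen wir t = 8.573987033521814 ein und erhalten x = 0.0412385727800785.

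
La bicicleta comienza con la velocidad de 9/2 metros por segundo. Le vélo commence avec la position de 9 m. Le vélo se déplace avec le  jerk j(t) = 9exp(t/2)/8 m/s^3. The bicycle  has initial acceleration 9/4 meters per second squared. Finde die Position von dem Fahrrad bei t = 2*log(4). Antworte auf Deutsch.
Wir müssen das Integral unserer Gleichung für den Ruck j(t) = 9·exp(t/2)/8 3-mal finden. Durch Integration von dem Ruck und Verwendung der Anfangsbedingung a(0) = 9/4, erhalten wir a(t) = 9·exp(t/2)/4. Die Stammfunktion von der Beschleunigung ist die Geschwindigkeit. Mit v(0) = 9/2 erhalten wir v(t) = 9·exp(t/2)/2. Durch Integration von der Geschwindigkeit und Verwendung der Anfangsbedingung x(0) = 9, erhalten wir x(t) = 9·exp(t/2). Mit x(t) = 9·exp(t/2) und Einsetzen von t = 2*log(4), finden wir x = 36.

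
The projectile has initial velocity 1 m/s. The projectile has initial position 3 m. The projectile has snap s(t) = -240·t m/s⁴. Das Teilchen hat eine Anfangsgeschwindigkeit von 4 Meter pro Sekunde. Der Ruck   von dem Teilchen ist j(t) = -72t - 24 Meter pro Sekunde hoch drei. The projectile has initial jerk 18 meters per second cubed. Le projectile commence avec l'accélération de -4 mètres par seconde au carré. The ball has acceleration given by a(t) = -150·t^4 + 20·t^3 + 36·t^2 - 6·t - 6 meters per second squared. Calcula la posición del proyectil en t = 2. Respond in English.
Starting from snap s(t) = -240·t, we take 4 antiderivatives. The integral of snap is jerk. Using j(0) = 18, we get j(t) = 18 - 120·t^2. Finding the antiderivative of j(t) and using a(0) = -4: a(t) = -40·t^3 + 18·t - 4. The integral of acceleration, with v(0) = 1, gives velocity: v(t) = -10·t^4 + 9·t^2 - 4·t + 1. Integrating velocity and using the initial condition x(0) = 3, we get x(t) = -2·t^5 + 3·t^3 - 2·t^2 + t + 3. From the given position equation x(t) = -2·t^5 + 3·t^3 - 2·t^2 + t + 3, we substitute t = 2 to get x = -43.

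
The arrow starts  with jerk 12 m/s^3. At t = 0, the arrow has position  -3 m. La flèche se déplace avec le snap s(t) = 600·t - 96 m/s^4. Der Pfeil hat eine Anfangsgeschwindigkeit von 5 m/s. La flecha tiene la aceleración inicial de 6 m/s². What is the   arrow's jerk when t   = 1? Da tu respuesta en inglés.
To find the answer, we compute 1 antiderivative of s(t) = 600·t - 96. Taking ∫s(t)dt and applying j(0) = 12, we find j(t) = 300·t^2 - 96·t + 12. From the given jerk equation j(t) = 300·t^2 - 96·t + 12, we substitute t = 1 to get j = 216.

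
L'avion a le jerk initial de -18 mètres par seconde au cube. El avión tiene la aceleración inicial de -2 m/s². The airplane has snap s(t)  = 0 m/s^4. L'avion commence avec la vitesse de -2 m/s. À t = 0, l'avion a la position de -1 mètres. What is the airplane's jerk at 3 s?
To find the answer, we compute 1 integral of s(t) = 0. The antiderivative of snap is jerk. Using j(0) = -18, we get j(t) = -18. Using j(t) = -18 and substituting t = 3, we find j = -18.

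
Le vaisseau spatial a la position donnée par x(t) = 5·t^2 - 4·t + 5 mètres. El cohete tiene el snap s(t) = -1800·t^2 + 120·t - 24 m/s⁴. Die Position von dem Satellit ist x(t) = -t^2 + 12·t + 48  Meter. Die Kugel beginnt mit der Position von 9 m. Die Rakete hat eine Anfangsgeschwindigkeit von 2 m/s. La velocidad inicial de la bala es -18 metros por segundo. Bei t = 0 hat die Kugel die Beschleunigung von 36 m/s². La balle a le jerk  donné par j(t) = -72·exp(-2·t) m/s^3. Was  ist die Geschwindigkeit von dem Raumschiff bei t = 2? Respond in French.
En partant de la position x(t) = 5·t^2 - 4·t + 5, nous prenons 1 dérivée. La dérivée de la position donne la vitesse: v(t) = 10·t - 4. En utilisant v(t) = 10·t - 4 et en substituant t = 2, nous trouvons v = 16.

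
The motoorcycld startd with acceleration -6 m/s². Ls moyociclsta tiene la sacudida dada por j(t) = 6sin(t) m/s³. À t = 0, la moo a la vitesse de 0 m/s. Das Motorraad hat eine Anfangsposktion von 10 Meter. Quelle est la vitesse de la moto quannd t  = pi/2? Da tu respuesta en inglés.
We need to integrate our jerk equation j(t) = 6·sin(t) 2 times. Integrating jerk and using the initial condition a(0) = -6, we get a(t) = -6·cos(t). Taking ∫a(t)dt and applying v(0) = 0, we find v(t) = -6·sin(t). Using v(t) = -6·sin(t) and substituting t = pi/2, we find v = -6.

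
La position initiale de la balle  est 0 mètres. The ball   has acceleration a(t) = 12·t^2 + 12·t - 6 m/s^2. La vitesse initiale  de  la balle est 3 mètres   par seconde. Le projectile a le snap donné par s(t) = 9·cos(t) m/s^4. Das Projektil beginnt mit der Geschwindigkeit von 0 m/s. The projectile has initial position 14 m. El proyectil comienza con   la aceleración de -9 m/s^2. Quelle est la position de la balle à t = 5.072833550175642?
Nous devons trouver l'intégrale de notre équation de l'accélération a(t) = 12·t^2 + 12·t - 6 2 fois. L'intégrale de l'accélération, avec v(0) = 3, donne la vitesse: v(t) = 4·t^3 + 6·t^2 - 6·t + 3. La primitive de la vitesse, avec x(0) = 0, donne la position: x(t) = t^4 + 2·t^3 - 3·t^2 + 3·t. De l'équation de la position x(t) = t^4 + 2·t^3 - 3·t^2 + 3·t, nous substituons t = 5.072833550175642 pour obtenir x = 861.322766371714.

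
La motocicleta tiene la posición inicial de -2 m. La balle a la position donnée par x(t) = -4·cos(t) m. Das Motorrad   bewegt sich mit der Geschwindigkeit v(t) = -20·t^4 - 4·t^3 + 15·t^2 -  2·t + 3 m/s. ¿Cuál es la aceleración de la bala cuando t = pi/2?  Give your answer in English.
We must differentiate our position equation x(t) = -4·cos(t) 2 times. Differentiating position, we get velocity: v(t) = 4·sin(t). The derivative of velocity gives acceleration: a(t) = 4·cos(t). We have acceleration a(t) = 4·cos(t). Substituting t = pi/2: a(pi/2) = 0.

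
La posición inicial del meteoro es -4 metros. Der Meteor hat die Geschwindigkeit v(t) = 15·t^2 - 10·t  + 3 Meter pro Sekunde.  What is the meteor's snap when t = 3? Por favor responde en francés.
En partant de la vitesse v(t) = 15·t^2 - 10·t + 3, nous prenons 3 dérivées. En prenant d/dt de v(t), nous trouvons a(t) = 30·t - 10. La dérivée de l'accélération donne le jerk: j(t) = 30. En dérivant le jerk, nous obtenons le snap: s(t) = 0. Nous avons le snap s(t) = 0. En substituant t = 3: s(3) = 0.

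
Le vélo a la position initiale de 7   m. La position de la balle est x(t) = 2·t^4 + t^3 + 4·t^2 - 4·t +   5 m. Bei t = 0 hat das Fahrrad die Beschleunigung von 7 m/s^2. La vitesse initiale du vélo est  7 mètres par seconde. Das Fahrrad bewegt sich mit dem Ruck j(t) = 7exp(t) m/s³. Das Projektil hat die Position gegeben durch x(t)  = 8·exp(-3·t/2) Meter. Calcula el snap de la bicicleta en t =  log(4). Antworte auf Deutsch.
Wir müssen unsere Gleichung für den Ruck j(t) = 7·exp(t) 1-mal ableiten. Die Ableitung von dem Ruck ergibt den Snap: s(t) = 7·exp(t). Mit s(t) = 7·exp(t) und Einsetzen von t = log(4), finden wir s = 28.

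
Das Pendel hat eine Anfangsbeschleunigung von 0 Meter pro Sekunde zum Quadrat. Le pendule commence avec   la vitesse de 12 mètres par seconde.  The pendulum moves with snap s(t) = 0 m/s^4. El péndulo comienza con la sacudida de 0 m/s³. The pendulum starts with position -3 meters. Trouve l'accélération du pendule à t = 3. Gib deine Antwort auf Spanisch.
Necesitamos integrar nuestra ecuación del snap s(t) = 0 2 veces. La integral del snap, con j(0) = 0, da la sacudida: j(t) = 0. Tomando ∫j(t)dt y aplicando a(0) = 0, encontramos a(t) = 0. De la ecuación de la aceleración a(t) = 0, sustituimos t = 3 para obtener a = 0.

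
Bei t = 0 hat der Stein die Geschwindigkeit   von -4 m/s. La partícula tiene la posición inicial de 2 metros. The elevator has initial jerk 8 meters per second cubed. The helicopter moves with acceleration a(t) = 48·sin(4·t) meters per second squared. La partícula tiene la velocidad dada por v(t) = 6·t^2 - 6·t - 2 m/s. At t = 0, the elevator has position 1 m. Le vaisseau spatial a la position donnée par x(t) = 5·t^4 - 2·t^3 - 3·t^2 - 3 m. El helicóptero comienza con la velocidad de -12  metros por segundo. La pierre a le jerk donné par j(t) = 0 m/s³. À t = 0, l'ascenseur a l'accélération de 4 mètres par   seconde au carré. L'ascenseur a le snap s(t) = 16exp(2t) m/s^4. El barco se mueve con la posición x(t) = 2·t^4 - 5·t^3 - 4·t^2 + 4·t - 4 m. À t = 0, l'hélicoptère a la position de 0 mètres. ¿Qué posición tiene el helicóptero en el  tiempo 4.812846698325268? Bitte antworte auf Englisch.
Starting from acceleration a(t) = 48·sin(4·t), we take 2 antiderivatives. Finding the antiderivative of a(t) and using v(0) = -12: v(t) = -12·cos(4·t). Taking ∫v(t)dt and applying x(0) = 0, we find x(t) = -3·sin(4·t). From the given position equation x(t) = -3·sin(4·t), we substitute t = 4.812846698325268 to get x = -1.17331209974715.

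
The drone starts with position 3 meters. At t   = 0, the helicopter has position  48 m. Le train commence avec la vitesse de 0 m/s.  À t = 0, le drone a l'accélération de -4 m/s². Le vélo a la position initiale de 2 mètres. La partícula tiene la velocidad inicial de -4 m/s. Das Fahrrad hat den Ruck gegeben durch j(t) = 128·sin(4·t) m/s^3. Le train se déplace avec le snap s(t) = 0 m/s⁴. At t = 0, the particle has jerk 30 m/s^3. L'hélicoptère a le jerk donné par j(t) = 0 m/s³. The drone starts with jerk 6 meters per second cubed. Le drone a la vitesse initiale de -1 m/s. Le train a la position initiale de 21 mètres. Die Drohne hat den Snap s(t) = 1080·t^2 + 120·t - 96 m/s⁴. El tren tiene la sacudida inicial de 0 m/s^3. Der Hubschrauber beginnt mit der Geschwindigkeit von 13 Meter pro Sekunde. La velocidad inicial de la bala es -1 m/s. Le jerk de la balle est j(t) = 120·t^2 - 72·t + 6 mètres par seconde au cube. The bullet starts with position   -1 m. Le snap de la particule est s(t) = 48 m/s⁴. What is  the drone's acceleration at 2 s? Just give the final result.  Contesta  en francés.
L'accélération à t = 2 est a = 1416.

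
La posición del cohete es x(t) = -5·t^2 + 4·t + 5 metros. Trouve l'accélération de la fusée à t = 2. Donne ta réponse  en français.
Nous devons dériver notre équation de la position x(t) = -5·t^2 + 4·t + 5 2 fois. En dérivant la position, nous obtenons la vitesse: v(t) = 4 - 10·t. En dérivant la vitesse, nous obtenons l'accélération: a(t) = -10. De l'équation de l'accélération a(t) = -10, nous substituons t = 2 pour obtenir a = -10.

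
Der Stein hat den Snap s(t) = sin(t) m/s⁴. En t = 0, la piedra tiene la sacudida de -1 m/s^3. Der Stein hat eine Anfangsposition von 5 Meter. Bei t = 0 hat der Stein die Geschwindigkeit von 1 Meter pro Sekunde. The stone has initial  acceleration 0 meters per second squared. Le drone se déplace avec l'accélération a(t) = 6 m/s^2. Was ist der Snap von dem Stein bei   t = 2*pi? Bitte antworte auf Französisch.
Nous avons le snap s(t) = sin(t). En substituant t = 2*pi: s(2*pi) = 0.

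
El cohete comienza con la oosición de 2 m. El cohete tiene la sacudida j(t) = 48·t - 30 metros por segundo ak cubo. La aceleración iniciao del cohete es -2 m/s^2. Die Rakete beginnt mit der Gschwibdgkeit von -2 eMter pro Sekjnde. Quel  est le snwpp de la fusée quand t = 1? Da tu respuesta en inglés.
Starting from jerk j(t) = 48·t - 30, we take 1 derivative. Taking d/dt of j(t), we find s(t) = 48. From the given snap equation s(t) = 48, we substitute t = 1 to get s = 48.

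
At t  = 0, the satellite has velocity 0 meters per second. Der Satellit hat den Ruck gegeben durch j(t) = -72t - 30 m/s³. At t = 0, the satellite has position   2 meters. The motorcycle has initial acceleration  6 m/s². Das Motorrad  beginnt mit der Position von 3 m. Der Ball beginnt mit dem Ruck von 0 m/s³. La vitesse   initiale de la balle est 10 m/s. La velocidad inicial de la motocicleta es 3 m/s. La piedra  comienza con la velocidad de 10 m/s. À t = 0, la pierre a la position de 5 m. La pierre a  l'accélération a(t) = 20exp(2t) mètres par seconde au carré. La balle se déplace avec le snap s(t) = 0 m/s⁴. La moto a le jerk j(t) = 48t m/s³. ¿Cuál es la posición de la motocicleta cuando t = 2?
Necesitamos integrar nuestra ecuación de la sacudida j(t) = 48·t 3 veces. La antiderivada de la sacudida es la aceleración. Usando a(0) = 6, obtenemos a(t) = 24·t^2 + 6. Tomando ∫a(t)dt y aplicando v(0) = 3, encontramos v(t) = 8·t^3 + 6·t + 3. La integral de la velocidad, con x(0) = 3, da la posición: x(t) = 2·t^4 + 3·t^2 + 3·t + 3. Tenemos la posición x(t) = 2·t^4 + 3·t^2 + 3·t + 3. Sustituyendo t = 2: x(2) = 53.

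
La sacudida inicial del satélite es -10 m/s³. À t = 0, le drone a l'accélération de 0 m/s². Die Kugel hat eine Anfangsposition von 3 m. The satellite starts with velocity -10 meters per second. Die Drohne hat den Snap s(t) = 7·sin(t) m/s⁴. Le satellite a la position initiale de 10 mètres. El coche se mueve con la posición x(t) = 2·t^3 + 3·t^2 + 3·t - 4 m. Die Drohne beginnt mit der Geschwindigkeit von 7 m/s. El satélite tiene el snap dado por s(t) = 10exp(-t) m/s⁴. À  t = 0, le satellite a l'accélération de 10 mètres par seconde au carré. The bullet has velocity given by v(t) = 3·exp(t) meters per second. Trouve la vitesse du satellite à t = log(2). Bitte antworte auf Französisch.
En partant du snap s(t) = 10·exp(-t), nous prenons 3 intégrales. En intégrant le snap et en utilisant la condition initiale j(0) = -10, nous obtenons j(t) = -10·exp(-t). La primitive du jerk est l'accélération. En utilisant a(0) = 10, nous obtenons a(t) = 10·exp(-t). En prenant ∫a(t)dt et en appliquant v(0) = -10, nous trouvons v(t) = -10·exp(-t). En utilisant v(t) = -10·exp(-t) et en substituant t = log(2), nous trouvons v = -5.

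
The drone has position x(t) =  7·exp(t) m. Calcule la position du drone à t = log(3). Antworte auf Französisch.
En utilisant x(t) = 7·exp(t) et en substituant t = log(3), nous trouvons x = 21.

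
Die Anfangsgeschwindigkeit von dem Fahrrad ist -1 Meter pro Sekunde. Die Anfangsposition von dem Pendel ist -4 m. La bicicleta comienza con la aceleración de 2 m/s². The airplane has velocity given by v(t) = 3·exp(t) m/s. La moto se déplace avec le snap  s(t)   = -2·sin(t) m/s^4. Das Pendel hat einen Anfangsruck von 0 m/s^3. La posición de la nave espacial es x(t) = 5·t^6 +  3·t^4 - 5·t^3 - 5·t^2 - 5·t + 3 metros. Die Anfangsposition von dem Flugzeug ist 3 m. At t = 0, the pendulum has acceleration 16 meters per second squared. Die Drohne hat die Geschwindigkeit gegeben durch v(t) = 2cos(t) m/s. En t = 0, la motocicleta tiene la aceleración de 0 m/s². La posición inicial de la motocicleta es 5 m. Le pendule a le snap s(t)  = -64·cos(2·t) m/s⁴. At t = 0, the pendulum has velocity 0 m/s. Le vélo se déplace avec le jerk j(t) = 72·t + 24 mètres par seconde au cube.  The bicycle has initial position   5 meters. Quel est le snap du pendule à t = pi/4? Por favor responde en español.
Usando s(t) = -64·cos(2·t) y sustituyendo t = pi/4, encontramos s = 0.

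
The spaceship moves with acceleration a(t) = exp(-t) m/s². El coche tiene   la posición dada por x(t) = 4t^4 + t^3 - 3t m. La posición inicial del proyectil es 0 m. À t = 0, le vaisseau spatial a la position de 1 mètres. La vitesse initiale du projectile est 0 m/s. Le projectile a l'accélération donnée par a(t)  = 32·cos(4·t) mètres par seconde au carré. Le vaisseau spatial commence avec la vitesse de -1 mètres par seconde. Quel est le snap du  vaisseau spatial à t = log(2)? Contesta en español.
Debemos derivar nuestra ecuación de la aceleración a(t) = exp(-t) 2 veces. Tomando d/dt de a(t), encontramos j(t) = -exp(-t). La derivada de la sacudida da el snap: s(t) = exp(-t). Usando s(t) = exp(-t) y sustituyendo t = log(2), encontramos s = 1/2.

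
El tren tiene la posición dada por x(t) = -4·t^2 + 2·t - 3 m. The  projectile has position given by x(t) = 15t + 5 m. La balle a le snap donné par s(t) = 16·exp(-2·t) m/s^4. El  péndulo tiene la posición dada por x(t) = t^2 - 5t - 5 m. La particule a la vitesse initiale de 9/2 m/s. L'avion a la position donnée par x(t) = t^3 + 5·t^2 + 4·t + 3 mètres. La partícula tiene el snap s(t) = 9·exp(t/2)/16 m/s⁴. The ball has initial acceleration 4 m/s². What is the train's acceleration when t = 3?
Starting from position x(t) = -4·t^2 + 2·t - 3, we take 2 derivatives. Taking d/dt of x(t), we find v(t) = 2 - 8·t. Differentiating velocity, we get acceleration: a(t) = -8. From the given acceleration equation a(t) = -8, we substitute t = 3 to get a = -8.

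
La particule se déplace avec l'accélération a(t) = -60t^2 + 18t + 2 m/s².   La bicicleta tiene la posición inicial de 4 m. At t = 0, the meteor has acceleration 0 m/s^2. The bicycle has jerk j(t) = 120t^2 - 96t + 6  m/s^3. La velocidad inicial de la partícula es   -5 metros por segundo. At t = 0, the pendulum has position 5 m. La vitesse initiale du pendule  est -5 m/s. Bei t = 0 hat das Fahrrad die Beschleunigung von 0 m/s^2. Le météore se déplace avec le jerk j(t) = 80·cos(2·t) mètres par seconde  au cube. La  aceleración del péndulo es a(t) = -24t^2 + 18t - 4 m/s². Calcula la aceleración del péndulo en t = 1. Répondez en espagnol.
Tenemos la aceleración a(t) = -24·t^2 + 18·t - 4. Sustituyendo t = 1: a(1) = -10.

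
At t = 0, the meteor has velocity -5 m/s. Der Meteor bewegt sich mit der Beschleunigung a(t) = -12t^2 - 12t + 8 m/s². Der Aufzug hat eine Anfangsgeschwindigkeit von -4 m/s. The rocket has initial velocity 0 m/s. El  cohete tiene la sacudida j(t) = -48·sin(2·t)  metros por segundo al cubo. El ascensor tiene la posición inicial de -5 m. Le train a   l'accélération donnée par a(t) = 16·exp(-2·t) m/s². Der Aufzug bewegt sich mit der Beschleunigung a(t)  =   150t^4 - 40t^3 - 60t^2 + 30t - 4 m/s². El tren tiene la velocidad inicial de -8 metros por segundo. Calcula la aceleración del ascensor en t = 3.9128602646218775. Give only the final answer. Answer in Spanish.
La respuesta es 31960.0460178648.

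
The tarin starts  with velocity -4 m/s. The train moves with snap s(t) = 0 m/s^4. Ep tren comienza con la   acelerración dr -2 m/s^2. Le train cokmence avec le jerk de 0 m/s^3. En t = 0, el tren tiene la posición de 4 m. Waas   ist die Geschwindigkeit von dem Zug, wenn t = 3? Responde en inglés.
Starting from snap s(t) = 0, we take 3 integrals. Integrating snap and using the initial condition j(0) = 0, we get j(t) = 0. The antiderivative of jerk, with a(0) = -2, gives acceleration: a(t) = -2. The integral of acceleration, with v(0) = -4, gives velocity: v(t) = -2·t - 4. Using v(t) = -2·t - 4 and substituting t = 3, we find v = -10.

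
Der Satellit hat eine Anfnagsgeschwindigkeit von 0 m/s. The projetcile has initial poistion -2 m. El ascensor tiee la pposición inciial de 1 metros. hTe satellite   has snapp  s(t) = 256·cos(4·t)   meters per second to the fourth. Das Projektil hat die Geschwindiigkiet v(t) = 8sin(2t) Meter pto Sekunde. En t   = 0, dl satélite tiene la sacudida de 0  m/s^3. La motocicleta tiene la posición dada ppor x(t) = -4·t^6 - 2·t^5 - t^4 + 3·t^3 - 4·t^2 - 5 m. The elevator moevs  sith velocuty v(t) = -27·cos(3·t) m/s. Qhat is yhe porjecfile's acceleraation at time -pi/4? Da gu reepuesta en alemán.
Ausgehend von der Geschwindigkeit v(t) = 8·sin(2·t), nehmen wir 1 Ableitung. Mit d/dt von v(t) finden wir a(t) = 16·cos(2·t). Wir haben die Beschleunigung a(t) = 16·cos(2·t). Durch Einsetzen von t = -pi/4: a(-pi/4) = 0.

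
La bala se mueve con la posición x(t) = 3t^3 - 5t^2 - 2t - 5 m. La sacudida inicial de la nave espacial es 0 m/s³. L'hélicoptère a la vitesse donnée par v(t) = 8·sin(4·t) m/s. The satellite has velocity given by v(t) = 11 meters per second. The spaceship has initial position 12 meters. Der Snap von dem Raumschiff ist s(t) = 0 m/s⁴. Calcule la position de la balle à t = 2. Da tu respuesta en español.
Usando x(t) = 3·t^3 - 5·t^2 - 2·t - 5 y sustituyendo t = 2, encontramos x = -5.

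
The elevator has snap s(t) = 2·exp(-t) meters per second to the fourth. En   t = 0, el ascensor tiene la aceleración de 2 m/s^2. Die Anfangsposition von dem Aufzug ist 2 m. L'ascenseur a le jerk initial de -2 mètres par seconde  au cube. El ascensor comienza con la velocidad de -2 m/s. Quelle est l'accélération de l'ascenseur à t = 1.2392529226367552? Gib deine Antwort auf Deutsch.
Um dies zu lösen, müssen wir 2 Stammfunktionen unserer Gleichung für den Snap s(t) = 2·exp(-t) finden. Das Integral von dem Snap ist der Ruck. Mit j(0) = -2 erhalten wir j(t) = -2·exp(-t). Mit ∫j(t)dt und Anwendung von a(0) = 2, finden wir a(t) = 2·exp(-t). Aus der Gleichung für die Beschleunigung a(t) = 2·exp(-t), setzen wir t = 1.2392529226367552 ein und erhalten a = 0.579200982227782.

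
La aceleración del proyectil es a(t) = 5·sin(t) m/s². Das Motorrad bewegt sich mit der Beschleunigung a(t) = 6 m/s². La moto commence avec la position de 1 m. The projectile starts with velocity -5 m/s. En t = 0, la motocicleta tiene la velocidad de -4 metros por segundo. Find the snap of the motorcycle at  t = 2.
To solve this, we need to take 2 derivatives of our acceleration equation a(t) = 6. Differentiating acceleration, we get jerk: j(t) = 0. Differentiating jerk, we get snap: s(t) = 0. Using s(t) = 0 and substituting t = 2, we find s = 0.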